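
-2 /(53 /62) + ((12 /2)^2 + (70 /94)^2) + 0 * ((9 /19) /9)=4005781 /117077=34.21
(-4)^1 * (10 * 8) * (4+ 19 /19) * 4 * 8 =-51200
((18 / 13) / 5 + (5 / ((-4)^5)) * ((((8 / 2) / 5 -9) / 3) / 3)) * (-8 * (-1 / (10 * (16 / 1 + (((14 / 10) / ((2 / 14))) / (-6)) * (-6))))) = 168553 / 19319040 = 0.01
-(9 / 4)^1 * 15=-135 / 4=-33.75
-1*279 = -279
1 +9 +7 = 17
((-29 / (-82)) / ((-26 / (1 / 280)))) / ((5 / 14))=-29 / 213200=-0.00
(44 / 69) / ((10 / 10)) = 44 / 69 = 0.64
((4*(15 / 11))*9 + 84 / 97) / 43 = 53304 / 45881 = 1.16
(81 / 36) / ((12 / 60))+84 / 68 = 849 / 68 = 12.49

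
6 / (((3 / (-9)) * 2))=-9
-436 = -436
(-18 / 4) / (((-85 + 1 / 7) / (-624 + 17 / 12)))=-52297 / 1584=-33.02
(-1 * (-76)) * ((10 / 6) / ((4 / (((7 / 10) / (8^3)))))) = 0.04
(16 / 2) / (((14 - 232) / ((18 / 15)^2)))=-144 / 2725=-0.05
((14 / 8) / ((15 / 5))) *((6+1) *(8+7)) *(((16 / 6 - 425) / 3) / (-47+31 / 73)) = 4532059 / 24480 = 185.13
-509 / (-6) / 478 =509 / 2868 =0.18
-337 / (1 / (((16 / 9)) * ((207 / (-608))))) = 7751 / 38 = 203.97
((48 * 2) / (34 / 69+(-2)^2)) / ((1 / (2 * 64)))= 423936 / 155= 2735.07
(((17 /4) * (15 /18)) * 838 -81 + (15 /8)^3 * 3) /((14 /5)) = 22323395 /21504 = 1038.10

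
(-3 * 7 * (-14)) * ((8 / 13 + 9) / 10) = 282.69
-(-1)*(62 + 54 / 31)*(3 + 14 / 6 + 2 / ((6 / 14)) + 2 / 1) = 23712 / 31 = 764.90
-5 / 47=-0.11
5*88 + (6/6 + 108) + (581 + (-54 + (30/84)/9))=135581/126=1076.04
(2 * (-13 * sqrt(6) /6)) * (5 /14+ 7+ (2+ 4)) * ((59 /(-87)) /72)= 143429 * sqrt(6) /263088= 1.34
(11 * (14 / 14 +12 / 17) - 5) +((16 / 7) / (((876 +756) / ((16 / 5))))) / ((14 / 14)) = 13.77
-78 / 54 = -13 / 9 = -1.44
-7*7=-49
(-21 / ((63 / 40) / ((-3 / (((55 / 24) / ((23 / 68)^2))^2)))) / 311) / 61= 5037138 / 958608519055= 0.00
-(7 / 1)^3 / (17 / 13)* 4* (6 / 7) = -15288 / 17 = -899.29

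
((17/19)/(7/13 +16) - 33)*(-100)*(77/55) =4612.43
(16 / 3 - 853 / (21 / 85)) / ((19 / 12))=-2177.23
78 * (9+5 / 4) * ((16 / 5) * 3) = 38376 / 5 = 7675.20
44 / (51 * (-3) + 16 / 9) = -396 / 1361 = -0.29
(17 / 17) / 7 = 1 / 7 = 0.14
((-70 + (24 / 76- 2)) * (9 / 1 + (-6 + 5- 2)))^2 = 66781584 / 361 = 184990.54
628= 628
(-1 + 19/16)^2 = 9/256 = 0.04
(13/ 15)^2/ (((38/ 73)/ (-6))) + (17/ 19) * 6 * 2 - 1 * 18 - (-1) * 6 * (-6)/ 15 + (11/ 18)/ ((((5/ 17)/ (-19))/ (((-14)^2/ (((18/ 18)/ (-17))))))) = 562254989/ 4275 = 131521.63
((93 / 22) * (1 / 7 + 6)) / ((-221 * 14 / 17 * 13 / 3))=-11997 / 364364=-0.03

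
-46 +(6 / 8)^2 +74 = 457 / 16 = 28.56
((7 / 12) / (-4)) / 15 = -7 / 720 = -0.01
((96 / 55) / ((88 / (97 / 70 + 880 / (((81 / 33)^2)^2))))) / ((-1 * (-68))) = 953435377 / 127536982650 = 0.01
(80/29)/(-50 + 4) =-40/667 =-0.06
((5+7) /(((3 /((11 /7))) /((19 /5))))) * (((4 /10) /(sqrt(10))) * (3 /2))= 1254 * sqrt(10) /875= 4.53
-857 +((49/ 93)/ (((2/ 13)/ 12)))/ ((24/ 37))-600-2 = -519179/ 372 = -1395.64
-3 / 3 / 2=-1 / 2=-0.50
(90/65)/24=3/52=0.06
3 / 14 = 0.21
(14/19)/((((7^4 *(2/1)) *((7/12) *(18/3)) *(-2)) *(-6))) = 1/273714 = 0.00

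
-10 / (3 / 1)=-3.33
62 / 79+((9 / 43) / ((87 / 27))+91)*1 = 9048396 / 98513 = 91.85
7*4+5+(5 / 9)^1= 302 / 9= 33.56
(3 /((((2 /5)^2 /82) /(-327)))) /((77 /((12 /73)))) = -6033150 /5621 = -1073.32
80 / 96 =5 / 6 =0.83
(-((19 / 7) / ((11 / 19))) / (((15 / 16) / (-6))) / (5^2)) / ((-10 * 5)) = -5776 / 240625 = -0.02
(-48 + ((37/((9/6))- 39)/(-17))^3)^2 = 2246.82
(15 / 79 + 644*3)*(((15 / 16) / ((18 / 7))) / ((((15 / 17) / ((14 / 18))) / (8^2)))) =84767746 / 2133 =39741.09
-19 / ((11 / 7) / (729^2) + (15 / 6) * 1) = -141363306 / 18600457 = -7.60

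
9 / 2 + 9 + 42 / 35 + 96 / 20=39 / 2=19.50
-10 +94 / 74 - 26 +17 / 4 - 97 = -18867 / 148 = -127.48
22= 22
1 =1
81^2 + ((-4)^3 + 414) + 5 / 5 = 6912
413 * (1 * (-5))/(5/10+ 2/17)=-3343.33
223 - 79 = 144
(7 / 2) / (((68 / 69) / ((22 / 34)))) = 5313 / 2312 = 2.30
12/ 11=1.09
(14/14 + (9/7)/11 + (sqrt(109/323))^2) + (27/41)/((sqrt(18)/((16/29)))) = 72 * sqrt(2)/1189 + 36171/24871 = 1.54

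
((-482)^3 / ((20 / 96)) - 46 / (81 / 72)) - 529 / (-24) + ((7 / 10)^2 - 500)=-967509584563 / 1800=-537505324.76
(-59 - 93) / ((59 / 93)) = -14136 / 59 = -239.59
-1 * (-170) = 170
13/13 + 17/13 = 30/13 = 2.31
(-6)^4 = 1296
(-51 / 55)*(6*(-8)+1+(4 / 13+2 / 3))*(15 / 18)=30515 / 858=35.57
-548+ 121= -427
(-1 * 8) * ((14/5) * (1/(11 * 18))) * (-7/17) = 0.05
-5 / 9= -0.56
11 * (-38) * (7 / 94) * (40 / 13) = -58520 / 611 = -95.78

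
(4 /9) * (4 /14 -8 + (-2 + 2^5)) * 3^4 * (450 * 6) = 15163200 /7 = 2166171.43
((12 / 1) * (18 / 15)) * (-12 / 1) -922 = -5474 / 5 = -1094.80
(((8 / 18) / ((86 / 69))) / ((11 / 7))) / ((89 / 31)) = 9982 / 126291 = 0.08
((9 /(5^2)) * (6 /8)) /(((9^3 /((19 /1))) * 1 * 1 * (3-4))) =-19 /2700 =-0.01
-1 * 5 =-5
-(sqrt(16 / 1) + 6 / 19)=-82 / 19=-4.32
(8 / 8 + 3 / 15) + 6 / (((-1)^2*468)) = 473 / 390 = 1.21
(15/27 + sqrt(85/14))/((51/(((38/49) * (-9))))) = -57 * sqrt(1190)/5831 - 190/2499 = -0.41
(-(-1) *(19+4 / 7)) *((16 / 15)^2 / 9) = 2.47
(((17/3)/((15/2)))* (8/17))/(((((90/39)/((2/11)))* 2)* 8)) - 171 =-1269662/7425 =-171.00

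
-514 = -514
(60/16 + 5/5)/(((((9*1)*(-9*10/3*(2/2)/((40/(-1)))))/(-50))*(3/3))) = -950/27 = -35.19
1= 1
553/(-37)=-553/37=-14.95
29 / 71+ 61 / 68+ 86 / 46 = 352573 / 111044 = 3.18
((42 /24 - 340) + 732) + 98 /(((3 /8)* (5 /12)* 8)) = 9443 /20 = 472.15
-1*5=-5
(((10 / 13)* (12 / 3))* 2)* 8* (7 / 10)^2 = 1568 / 65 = 24.12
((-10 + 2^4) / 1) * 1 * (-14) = -84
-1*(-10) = 10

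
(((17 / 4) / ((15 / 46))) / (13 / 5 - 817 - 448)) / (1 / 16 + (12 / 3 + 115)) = -391 / 4509135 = -0.00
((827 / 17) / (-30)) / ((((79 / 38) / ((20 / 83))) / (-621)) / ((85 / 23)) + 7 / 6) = -2828340 / 2028343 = -1.39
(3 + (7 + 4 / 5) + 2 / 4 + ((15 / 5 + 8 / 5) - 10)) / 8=59 / 80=0.74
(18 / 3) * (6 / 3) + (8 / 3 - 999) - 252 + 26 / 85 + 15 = -311362 / 255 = -1221.03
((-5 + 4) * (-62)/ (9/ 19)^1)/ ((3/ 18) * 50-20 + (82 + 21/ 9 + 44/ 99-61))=1178/ 109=10.81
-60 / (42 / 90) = -900 / 7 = -128.57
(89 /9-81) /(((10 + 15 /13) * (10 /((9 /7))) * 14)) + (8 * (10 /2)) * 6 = 1704784 /7105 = 239.94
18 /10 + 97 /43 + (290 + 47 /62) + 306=8008849 /13330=600.81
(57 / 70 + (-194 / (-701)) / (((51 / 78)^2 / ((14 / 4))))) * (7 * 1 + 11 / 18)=5983865861 / 255262140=23.44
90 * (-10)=-900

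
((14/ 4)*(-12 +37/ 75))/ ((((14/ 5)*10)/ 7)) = -6041/ 600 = -10.07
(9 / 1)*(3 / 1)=27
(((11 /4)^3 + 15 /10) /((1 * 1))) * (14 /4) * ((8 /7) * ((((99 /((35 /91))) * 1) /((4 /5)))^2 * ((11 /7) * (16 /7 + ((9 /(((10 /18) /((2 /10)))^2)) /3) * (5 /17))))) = 34822436.36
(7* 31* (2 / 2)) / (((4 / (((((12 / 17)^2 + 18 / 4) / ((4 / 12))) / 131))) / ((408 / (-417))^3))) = -2046244032 / 351816089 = -5.82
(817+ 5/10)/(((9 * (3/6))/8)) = 4360/3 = 1453.33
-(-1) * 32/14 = 2.29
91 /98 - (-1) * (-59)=-813 /14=-58.07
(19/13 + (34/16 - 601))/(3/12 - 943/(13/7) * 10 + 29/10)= 310655/2638762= 0.12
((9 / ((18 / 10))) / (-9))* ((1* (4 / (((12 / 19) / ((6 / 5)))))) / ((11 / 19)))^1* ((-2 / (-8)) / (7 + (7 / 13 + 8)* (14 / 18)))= -247 / 1848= -0.13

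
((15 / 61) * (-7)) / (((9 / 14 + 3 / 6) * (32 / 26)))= -9555 / 7808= -1.22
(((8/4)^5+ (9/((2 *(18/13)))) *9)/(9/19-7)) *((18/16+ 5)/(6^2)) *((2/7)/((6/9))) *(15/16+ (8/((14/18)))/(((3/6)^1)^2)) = -7313005/253952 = -28.80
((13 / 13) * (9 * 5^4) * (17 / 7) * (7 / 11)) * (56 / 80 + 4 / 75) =144075 / 22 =6548.86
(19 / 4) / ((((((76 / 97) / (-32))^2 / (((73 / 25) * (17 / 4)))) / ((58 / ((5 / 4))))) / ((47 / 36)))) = 127321308376 / 21375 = 5956552.44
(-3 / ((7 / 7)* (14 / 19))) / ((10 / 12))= -171 / 35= -4.89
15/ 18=5/ 6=0.83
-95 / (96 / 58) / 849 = -2755 / 40752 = -0.07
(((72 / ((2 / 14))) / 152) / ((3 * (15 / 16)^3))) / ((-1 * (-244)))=7168 / 1303875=0.01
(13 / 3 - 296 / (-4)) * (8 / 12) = 470 / 9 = 52.22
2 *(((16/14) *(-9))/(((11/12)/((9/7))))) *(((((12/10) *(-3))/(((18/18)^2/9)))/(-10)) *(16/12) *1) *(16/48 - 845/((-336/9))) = -2862.80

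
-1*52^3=-140608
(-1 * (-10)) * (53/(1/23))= 12190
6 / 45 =2 / 15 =0.13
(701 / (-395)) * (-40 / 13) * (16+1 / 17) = 117768 / 1343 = 87.69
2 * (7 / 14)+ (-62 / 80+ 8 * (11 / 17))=3673 / 680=5.40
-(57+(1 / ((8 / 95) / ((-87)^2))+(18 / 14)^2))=-35256687 / 392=-89940.53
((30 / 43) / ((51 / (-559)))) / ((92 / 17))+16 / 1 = 671 / 46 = 14.59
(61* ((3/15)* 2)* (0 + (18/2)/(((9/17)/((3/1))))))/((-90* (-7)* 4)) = 1037/2100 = 0.49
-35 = -35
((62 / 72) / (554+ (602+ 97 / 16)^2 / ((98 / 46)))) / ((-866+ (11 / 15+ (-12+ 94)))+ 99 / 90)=-0.00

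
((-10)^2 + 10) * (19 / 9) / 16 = 1045 / 72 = 14.51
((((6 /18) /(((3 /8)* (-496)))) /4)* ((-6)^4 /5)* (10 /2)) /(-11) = 18 /341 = 0.05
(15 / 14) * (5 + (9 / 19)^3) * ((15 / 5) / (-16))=-98505 / 96026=-1.03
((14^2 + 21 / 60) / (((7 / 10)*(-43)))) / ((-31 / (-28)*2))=-3927 / 1333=-2.95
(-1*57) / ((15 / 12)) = -228 / 5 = -45.60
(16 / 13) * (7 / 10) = 56 / 65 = 0.86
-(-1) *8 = 8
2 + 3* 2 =8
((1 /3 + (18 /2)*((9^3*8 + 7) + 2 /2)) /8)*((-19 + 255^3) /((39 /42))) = 4575488392013 /39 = 117320215179.82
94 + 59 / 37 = 3537 / 37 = 95.59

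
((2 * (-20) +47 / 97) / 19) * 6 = -22998 / 1843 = -12.48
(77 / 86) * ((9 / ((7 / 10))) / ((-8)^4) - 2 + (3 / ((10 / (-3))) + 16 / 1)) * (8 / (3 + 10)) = 10331563 / 1431040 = 7.22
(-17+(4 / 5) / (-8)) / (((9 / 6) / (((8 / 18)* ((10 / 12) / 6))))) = -19 / 27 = -0.70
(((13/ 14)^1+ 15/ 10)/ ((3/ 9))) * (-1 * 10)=-510/ 7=-72.86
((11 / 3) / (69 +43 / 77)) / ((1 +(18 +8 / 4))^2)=121 / 1012284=0.00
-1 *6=-6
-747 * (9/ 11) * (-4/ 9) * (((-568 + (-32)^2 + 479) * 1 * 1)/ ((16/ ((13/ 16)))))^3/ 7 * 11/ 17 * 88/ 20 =173603809439775/ 14680064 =11825821.02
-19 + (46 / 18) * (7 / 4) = -523 / 36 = -14.53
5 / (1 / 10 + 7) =50 / 71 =0.70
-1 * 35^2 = -1225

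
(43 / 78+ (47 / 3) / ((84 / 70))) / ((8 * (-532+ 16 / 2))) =-199 / 61308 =-0.00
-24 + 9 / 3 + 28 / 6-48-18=-247 / 3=-82.33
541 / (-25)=-541 / 25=-21.64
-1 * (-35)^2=-1225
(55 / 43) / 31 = 55 / 1333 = 0.04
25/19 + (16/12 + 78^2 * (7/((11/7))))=16994273/627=27104.10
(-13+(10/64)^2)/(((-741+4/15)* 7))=199305/79643648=0.00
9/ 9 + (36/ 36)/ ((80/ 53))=1.66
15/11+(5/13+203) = 29279/143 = 204.75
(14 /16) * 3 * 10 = 105 /4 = 26.25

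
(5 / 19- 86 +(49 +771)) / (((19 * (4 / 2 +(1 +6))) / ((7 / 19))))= 97657 / 61731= 1.58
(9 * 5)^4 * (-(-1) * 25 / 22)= 102515625 / 22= 4659801.14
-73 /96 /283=-73 /27168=-0.00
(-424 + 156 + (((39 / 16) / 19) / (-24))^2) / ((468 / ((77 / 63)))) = -5812103231 / 8304132096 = -0.70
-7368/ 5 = -1473.60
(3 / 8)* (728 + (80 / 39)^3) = 5462029 / 19773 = 276.24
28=28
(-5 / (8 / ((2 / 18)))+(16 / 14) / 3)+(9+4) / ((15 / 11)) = 24809 / 2520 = 9.84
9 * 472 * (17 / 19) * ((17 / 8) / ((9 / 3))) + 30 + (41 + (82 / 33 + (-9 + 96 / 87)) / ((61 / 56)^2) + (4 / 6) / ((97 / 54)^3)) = 170358320216435102 / 61750490484639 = 2758.82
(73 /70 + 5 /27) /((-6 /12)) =-2321 /945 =-2.46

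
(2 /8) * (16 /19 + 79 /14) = 1725 /1064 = 1.62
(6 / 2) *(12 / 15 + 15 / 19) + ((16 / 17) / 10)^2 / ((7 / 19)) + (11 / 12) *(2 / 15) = 85007617 / 17296650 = 4.91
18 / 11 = 1.64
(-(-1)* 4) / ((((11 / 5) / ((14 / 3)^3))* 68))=13720 / 5049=2.72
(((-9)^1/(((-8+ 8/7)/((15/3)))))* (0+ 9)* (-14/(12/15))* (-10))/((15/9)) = 99225/16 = 6201.56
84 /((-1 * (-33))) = 28 /11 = 2.55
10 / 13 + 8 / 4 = 36 / 13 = 2.77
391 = 391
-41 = -41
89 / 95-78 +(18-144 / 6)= -7891 / 95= -83.06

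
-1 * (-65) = 65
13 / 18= 0.72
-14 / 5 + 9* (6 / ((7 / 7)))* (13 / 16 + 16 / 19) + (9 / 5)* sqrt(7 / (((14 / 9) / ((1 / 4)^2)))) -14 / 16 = 27* sqrt(2) / 40 + 8139 / 95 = 86.63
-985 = -985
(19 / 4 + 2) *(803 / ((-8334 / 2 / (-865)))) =2083785 / 1852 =1125.15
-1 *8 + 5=-3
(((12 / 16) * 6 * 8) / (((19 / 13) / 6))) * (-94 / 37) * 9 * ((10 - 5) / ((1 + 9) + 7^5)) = -11877840 / 11822351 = -1.00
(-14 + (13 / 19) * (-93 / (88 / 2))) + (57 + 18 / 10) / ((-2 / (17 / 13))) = -2928509 / 54340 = -53.89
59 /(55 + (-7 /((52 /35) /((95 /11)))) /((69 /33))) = 1.66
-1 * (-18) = 18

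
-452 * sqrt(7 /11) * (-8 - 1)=4068 * sqrt(77) /11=3245.14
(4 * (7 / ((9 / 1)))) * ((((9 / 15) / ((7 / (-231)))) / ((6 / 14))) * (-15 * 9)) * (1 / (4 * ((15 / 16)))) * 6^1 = 155232 / 5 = 31046.40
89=89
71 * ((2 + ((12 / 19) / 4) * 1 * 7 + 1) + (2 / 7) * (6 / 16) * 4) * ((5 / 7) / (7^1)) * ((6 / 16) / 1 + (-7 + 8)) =2354715 / 52136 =45.16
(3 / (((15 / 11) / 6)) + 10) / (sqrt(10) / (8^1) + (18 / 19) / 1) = 1269504 / 42815-167504 * sqrt(10) / 42815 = 17.28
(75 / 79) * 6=450 / 79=5.70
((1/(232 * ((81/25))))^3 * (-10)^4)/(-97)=-9765625/40231920360096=-0.00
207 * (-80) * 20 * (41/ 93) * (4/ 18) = -3017600/ 93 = -32447.31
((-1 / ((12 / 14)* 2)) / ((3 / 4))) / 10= -7 / 90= -0.08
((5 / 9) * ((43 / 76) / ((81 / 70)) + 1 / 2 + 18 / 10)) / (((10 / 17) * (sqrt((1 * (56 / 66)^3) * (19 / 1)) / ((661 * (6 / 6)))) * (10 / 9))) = 2652729827 * sqrt(4389) / 382082400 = 459.96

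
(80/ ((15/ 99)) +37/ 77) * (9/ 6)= 122079/ 154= 792.72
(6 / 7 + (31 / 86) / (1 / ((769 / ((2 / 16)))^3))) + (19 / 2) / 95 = 252626391434561 / 3010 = 83929033699.19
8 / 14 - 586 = -4098 / 7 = -585.43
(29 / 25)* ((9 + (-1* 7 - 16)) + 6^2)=638 / 25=25.52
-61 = -61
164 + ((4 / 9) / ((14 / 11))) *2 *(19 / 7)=73160 / 441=165.90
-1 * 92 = -92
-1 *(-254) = 254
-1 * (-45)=45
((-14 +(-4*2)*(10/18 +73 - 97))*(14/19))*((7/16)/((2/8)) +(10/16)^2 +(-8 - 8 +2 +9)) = -333487/912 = -365.67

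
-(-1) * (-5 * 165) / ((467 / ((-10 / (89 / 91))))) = 750750 / 41563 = 18.06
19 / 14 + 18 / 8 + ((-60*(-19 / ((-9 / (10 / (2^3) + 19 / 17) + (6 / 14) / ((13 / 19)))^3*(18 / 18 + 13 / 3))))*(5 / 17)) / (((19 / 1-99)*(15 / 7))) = 2695451374312367 / 744887414376000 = 3.62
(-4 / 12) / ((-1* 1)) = 1 / 3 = 0.33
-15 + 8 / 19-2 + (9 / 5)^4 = -72216 / 11875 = -6.08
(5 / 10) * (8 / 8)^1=1 / 2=0.50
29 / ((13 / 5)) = 145 / 13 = 11.15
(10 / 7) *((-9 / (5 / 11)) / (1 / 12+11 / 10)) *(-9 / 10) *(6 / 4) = 16038 / 497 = 32.27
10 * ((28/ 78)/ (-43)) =-140/ 1677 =-0.08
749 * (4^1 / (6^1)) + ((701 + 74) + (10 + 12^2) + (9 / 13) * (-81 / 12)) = 222091 / 156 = 1423.66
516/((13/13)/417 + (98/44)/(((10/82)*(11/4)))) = 130179060/1676111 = 77.67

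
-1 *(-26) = 26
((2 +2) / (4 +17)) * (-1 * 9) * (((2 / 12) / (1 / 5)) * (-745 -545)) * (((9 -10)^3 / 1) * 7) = -12900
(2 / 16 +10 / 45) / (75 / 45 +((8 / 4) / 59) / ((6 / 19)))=1475 / 7536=0.20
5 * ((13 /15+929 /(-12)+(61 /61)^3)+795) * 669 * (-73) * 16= -2810862372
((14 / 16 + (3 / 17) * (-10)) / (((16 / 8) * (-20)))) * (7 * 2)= 847 / 2720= 0.31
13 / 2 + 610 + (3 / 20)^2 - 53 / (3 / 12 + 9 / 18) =655027 / 1200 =545.86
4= 4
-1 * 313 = -313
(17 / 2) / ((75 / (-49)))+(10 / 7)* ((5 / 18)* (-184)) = -247493 / 3150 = -78.57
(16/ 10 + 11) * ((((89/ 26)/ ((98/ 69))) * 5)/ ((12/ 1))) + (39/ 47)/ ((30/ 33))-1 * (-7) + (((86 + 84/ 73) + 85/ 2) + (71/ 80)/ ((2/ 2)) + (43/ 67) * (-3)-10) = 14557265699/ 104594035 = 139.18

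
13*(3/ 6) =13/ 2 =6.50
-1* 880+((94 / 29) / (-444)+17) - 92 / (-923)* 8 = -5123487475 / 5942274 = -862.21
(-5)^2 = 25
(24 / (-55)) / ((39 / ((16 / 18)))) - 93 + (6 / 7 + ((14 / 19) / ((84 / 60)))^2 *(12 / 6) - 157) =-4042525768 / 16261245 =-248.60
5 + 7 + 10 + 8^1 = 30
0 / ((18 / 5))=0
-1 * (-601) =601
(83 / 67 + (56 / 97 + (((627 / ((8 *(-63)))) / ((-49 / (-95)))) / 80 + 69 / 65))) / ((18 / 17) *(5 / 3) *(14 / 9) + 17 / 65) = 2693395719559 / 2843905000832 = 0.95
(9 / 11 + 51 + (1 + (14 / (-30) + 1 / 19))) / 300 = 164287 / 940500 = 0.17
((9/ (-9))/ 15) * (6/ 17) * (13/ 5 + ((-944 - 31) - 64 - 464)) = 15004/ 425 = 35.30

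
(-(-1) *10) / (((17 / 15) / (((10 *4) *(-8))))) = -48000 / 17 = -2823.53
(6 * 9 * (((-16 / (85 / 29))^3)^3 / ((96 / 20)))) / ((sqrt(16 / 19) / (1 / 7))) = -560769457721898241622016 * sqrt(19) / 324263724796484375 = -7538115.46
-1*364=-364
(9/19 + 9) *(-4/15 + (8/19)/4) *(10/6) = -920/361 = -2.55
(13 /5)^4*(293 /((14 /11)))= 92052103 /8750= 10520.24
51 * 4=204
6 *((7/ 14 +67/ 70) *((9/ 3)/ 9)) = 102/ 35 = 2.91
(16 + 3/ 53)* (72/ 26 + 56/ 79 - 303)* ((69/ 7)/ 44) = -18062492871/ 16764748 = -1077.41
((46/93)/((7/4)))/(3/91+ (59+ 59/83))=198536/41965785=0.00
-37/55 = -0.67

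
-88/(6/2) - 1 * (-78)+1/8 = 1171/24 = 48.79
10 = 10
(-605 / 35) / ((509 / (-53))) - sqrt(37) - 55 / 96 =419683 / 342048 - sqrt(37) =-4.86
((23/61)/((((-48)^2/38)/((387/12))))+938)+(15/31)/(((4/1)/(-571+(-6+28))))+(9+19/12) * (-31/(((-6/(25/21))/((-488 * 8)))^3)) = -110745573580189917376057/726280515072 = -152483195242.01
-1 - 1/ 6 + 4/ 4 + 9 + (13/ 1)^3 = 13235/ 6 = 2205.83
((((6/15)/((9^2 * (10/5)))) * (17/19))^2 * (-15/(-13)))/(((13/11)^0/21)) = 2023/17105985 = 0.00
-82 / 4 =-41 / 2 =-20.50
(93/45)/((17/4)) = 124/255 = 0.49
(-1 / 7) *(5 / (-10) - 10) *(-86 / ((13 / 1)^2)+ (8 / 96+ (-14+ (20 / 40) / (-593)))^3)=-164195445589550413 / 40597871423616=-4044.43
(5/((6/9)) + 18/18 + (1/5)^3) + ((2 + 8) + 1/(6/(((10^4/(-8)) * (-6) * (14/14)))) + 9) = 319377/250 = 1277.51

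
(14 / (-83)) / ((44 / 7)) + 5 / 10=432 / 913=0.47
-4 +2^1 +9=7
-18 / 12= -3 / 2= -1.50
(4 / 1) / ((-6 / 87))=-58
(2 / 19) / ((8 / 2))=1 / 38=0.03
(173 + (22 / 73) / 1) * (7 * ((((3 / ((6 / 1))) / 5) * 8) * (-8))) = -2833824 / 365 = -7763.90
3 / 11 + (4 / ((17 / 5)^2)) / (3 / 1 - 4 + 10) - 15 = -420262 / 28611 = -14.69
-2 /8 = -1 /4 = -0.25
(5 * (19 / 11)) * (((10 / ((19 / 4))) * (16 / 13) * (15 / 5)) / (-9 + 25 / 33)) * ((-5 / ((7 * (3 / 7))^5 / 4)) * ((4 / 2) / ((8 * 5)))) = 200 / 5967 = 0.03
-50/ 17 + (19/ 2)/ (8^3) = -50877/ 17408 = -2.92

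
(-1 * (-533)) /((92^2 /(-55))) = -29315 /8464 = -3.46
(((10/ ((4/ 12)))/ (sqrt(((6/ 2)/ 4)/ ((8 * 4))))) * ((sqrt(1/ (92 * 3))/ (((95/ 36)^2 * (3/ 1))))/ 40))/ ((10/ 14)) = 3024 * sqrt(46)/ 1037875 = 0.02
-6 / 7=-0.86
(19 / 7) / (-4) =-19 / 28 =-0.68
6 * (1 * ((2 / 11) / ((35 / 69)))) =828 / 385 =2.15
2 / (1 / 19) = 38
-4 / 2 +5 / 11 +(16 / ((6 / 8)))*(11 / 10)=3617 / 165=21.92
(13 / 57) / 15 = 0.02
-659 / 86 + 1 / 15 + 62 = 70181 / 1290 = 54.40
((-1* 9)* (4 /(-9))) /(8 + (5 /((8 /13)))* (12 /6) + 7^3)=16 /1469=0.01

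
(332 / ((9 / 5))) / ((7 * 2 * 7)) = 830 / 441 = 1.88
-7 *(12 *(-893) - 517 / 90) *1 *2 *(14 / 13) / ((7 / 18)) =27018796 / 65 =415673.78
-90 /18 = -5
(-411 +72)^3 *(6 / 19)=-233749314 / 19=-12302595.47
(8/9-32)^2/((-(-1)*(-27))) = -78400/2187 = -35.85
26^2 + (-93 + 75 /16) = 9403 /16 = 587.69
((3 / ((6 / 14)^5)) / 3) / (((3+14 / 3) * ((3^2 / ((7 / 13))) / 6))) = 235298 / 72657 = 3.24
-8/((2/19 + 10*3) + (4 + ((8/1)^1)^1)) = -0.19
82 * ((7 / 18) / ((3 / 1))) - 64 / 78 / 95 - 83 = -72.38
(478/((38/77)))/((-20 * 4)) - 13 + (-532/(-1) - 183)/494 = -482159/19760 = -24.40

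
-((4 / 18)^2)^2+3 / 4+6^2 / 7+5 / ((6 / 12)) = 2919197 / 183708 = 15.89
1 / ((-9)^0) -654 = -653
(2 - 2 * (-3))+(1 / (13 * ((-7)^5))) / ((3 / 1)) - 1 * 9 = -655474 / 655473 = -1.00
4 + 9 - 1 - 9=3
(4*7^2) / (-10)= -98 / 5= -19.60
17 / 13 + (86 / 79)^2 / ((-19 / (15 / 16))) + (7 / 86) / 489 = 161988714437 / 129654752916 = 1.25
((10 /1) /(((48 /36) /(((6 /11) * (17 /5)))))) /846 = 17 /1034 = 0.02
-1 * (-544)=544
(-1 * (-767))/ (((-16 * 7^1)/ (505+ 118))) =-68263/ 16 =-4266.44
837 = 837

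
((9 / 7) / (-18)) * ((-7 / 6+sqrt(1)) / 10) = 1 / 840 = 0.00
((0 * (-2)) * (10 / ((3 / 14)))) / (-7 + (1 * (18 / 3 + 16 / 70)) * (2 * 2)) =0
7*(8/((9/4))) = 24.89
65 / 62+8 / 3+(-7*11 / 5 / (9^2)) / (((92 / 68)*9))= 19228837 / 5197770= 3.70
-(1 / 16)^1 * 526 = -263 / 8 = -32.88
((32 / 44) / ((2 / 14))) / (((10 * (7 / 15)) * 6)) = 0.18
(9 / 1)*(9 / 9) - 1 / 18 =161 / 18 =8.94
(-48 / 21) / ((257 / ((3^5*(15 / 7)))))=-58320 / 12593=-4.63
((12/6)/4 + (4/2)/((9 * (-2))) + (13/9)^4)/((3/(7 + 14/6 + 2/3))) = 311125/19683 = 15.81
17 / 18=0.94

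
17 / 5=3.40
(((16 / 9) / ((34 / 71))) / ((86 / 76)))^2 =465869056 / 43283241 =10.76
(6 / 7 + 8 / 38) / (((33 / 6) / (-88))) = -2272 / 133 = -17.08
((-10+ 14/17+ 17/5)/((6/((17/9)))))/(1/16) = -3928/135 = -29.10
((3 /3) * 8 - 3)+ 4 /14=37 /7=5.29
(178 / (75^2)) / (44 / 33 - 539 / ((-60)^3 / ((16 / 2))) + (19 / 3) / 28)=29904 / 1492615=0.02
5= 5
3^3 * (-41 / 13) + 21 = -64.15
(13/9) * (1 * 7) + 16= 235/9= 26.11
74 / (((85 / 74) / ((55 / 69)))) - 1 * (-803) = 1002155 / 1173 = 854.35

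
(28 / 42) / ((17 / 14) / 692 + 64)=19376 / 1860147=0.01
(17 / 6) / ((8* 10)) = 17 / 480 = 0.04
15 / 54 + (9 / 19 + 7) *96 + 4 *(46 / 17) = 4235935 / 5814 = 728.57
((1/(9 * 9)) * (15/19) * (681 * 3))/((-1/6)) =-119.47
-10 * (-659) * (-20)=-131800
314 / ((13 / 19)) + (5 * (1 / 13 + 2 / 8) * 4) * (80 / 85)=6046 / 13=465.08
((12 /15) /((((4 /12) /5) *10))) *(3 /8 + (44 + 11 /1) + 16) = 1713 /20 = 85.65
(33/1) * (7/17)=231/17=13.59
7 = 7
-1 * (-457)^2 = -208849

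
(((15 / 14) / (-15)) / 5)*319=-319 / 70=-4.56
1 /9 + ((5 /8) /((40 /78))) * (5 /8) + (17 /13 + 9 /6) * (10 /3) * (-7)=-1936097 /29952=-64.64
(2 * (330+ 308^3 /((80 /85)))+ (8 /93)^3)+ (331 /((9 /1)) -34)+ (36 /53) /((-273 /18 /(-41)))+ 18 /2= 240869551081151770 /3879413811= 62089161.61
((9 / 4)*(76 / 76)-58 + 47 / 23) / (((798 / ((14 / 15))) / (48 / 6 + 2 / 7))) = -15921 / 30590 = -0.52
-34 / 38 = -17 / 19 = -0.89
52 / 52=1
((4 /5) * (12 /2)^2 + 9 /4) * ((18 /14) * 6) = 16767 /70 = 239.53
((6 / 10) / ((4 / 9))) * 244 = 1647 / 5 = 329.40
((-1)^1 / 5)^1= -1 / 5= -0.20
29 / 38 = 0.76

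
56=56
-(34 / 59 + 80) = -80.58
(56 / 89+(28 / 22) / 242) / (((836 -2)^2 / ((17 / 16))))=141967 / 146479765696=0.00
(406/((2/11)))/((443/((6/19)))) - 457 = -3833171/8417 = -455.41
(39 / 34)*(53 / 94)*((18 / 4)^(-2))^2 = 2756 / 1747413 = 0.00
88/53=1.66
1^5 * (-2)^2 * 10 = 40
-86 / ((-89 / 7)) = 602 / 89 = 6.76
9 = 9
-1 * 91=-91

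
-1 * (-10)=10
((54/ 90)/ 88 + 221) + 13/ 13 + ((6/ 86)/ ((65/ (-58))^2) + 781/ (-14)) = 18608319607/ 111911800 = 166.28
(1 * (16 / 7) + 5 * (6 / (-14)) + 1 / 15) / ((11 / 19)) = 38 / 105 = 0.36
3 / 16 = 0.19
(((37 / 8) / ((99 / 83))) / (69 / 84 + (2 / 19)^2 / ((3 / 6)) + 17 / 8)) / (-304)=-408443 / 95060592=-0.00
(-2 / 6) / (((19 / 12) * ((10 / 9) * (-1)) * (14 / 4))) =0.05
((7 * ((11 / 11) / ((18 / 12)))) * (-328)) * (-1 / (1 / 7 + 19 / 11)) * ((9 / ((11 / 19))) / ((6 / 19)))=725249 / 18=40291.61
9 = 9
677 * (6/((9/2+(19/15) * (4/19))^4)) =3290220000/418161601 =7.87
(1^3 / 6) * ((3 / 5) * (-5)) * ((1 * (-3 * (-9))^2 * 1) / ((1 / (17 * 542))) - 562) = -3358222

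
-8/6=-4/3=-1.33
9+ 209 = 218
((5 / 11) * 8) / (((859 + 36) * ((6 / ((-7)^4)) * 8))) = 2401 / 11814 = 0.20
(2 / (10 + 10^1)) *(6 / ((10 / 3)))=9 / 50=0.18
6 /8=3 /4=0.75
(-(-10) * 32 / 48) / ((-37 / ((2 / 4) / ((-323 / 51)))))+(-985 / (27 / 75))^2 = 7486304.03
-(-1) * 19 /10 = 1.90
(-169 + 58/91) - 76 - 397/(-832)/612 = -870976037/3564288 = -244.36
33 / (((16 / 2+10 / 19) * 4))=209 / 216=0.97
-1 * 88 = -88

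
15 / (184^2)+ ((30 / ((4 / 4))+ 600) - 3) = 21227727 / 33856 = 627.00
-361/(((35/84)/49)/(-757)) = 160686876/5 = 32137375.20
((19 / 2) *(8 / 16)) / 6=19 / 24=0.79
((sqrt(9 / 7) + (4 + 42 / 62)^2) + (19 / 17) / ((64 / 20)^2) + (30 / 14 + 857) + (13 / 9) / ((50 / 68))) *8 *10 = 240 *sqrt(7) / 7 + 5817014014493 / 82338480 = 70738.29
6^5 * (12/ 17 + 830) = 109812672/ 17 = 6459568.94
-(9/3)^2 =-9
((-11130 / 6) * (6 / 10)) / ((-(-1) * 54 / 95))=-35245 / 18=-1958.06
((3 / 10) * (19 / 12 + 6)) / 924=13 / 5280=0.00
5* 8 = 40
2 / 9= 0.22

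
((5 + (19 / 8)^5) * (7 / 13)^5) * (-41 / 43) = -1819147645693 / 523160748032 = -3.48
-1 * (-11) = 11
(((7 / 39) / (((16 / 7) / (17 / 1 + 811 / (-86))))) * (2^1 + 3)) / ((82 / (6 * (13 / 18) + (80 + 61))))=5794985 / 1100112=5.27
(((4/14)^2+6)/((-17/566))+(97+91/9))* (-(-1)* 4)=-2860000/7497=-381.49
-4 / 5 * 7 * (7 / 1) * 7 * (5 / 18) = -686 / 9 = -76.22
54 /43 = 1.26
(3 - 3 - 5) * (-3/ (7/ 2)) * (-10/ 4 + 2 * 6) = 285/ 7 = 40.71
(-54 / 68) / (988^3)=-27 / 32790629248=-0.00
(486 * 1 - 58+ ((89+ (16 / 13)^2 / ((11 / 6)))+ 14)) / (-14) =-988665 / 26026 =-37.99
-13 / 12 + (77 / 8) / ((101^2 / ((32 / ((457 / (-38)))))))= -60744589 / 55942284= -1.09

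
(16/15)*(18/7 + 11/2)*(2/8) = 226/105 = 2.15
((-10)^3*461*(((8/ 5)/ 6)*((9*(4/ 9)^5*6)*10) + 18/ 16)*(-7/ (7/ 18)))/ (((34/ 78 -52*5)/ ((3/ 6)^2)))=-142424394125/ 4919778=-28949.35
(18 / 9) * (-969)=-1938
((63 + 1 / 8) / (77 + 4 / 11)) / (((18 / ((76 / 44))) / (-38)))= -2.98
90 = 90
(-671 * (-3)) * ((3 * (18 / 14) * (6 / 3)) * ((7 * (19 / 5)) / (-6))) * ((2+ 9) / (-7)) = 3786453 / 35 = 108184.37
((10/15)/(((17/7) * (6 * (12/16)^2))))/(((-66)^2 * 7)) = 4/1499553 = 0.00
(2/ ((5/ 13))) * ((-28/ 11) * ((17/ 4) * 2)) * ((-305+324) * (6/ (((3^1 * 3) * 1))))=-235144/ 165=-1425.12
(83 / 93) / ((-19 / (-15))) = 415 / 589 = 0.70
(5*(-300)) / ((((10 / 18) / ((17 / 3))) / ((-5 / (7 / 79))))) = 6043500 / 7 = 863357.14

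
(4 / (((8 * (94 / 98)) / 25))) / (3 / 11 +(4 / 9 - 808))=-121275 / 7512574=-0.02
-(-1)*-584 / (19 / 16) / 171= -9344 / 3249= -2.88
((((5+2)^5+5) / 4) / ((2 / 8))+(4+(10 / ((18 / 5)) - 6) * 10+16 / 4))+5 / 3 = 16789.44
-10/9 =-1.11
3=3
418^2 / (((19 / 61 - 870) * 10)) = -5329082 / 265255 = -20.09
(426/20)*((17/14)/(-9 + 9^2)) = 1207/3360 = 0.36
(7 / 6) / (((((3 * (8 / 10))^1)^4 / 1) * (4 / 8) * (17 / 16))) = 4375 / 66096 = 0.07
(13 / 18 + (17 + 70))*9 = 789.50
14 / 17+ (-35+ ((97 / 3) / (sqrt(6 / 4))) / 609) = -581 / 17+ 97 *sqrt(6) / 5481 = -34.13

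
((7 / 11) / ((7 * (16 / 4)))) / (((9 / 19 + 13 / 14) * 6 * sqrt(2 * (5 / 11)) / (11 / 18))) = 133 * sqrt(110) / 805680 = 0.00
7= 7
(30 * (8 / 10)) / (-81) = -8 / 27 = -0.30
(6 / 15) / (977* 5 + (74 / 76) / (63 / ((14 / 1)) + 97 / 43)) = 11039 / 134817765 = 0.00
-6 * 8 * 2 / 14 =-48 / 7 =-6.86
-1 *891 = -891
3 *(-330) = -990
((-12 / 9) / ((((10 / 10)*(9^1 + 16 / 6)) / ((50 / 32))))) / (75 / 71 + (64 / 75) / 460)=-3061875 / 18144308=-0.17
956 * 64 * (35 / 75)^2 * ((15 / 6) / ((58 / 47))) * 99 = 2672369.43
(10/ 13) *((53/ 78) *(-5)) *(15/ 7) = -6625/ 1183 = -5.60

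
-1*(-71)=71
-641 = -641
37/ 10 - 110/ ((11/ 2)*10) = 17/ 10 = 1.70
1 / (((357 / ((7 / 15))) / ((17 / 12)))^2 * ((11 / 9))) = 1 / 356400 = 0.00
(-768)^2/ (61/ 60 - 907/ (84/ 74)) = -82575360/ 111721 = -739.12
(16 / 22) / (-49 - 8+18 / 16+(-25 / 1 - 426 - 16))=-64 / 46013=-0.00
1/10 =0.10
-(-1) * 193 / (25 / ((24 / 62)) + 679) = 2316 / 8923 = 0.26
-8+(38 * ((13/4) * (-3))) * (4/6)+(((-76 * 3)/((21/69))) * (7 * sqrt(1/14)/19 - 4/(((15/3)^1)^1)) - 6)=11841/35 - 138 * sqrt(14)/7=264.55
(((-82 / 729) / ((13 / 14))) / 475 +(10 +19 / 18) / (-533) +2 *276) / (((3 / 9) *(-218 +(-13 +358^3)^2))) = 203751540139 / 259032944115506033688150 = 0.00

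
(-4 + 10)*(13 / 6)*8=104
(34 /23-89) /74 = -2013 /1702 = -1.18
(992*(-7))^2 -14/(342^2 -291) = 5625871254514/116673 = 48219136.00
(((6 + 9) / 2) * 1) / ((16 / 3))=45 / 32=1.41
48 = 48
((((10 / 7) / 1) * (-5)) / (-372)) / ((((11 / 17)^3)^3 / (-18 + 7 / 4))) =-192705299307625 / 12280191574728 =-15.69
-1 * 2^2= -4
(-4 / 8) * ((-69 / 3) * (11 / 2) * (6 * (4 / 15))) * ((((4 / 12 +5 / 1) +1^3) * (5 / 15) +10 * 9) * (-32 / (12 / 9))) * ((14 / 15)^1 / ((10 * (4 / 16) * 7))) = -13423168 / 1125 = -11931.70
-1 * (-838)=838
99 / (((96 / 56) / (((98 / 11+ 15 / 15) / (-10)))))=-2289 / 40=-57.22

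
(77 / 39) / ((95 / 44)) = 3388 / 3705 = 0.91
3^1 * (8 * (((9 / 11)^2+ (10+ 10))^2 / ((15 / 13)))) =650520104 / 73205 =8886.28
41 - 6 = 35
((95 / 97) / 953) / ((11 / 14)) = 1330 / 1016851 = 0.00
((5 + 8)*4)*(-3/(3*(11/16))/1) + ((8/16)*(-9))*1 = -1763/22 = -80.14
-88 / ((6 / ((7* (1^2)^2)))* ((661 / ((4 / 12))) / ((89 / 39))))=-27412 / 232011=-0.12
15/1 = 15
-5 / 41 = -0.12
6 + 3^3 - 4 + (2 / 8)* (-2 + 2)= 29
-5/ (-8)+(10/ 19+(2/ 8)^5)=1.15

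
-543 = -543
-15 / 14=-1.07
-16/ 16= -1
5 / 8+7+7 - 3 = 93 / 8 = 11.62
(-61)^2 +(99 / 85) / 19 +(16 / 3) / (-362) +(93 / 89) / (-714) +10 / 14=580952535241 / 156096210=3721.76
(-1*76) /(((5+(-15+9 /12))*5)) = 1.64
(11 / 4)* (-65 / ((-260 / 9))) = 99 / 16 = 6.19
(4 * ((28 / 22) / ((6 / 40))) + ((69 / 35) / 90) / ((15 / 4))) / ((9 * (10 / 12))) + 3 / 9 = 6314137 / 1299375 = 4.86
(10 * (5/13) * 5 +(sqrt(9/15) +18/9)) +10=sqrt(15)/5 +406/13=32.01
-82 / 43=-1.91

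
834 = 834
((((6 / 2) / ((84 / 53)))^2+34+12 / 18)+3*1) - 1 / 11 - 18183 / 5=-465106291 / 129360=-3595.44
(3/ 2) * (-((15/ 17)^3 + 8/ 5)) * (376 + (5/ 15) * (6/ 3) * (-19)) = -6123511/ 4913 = -1246.39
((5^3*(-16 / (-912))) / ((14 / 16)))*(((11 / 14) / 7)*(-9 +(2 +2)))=-1.41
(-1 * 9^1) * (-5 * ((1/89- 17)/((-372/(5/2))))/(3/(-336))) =-1587600/2759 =-575.43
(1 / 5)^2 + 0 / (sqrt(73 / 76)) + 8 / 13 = 213 / 325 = 0.66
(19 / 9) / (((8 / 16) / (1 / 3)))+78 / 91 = 428 / 189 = 2.26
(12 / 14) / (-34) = -3 / 119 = -0.03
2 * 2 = 4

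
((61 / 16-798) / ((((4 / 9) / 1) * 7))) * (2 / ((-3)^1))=38121 / 224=170.18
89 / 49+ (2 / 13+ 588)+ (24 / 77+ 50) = 4486455 / 7007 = 640.28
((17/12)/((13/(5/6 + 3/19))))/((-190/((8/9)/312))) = -1921/1186014960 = -0.00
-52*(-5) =260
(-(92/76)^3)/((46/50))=-1.93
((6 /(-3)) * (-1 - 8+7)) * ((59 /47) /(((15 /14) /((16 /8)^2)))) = 13216 /705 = 18.75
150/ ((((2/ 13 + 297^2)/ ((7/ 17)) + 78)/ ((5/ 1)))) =9750/ 2785903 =0.00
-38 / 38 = -1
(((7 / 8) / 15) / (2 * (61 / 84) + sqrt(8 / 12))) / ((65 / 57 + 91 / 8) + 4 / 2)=340746 / 84226775- 78204 * sqrt(6) / 84226775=0.00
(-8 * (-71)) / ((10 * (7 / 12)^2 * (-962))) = -20448 / 117845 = -0.17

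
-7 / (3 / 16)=-112 / 3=-37.33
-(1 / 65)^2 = -1 / 4225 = -0.00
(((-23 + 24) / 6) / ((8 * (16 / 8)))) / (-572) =-0.00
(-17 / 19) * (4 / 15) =-68 / 285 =-0.24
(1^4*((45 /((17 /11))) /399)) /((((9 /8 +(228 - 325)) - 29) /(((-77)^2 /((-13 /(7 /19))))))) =2608760 /26567073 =0.10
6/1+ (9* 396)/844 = 2157/211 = 10.22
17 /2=8.50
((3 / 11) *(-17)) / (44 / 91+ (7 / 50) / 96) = -1310400 / 137071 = -9.56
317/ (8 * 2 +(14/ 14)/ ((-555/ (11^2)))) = 175935/ 8759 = 20.09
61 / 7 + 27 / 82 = 5191 / 574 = 9.04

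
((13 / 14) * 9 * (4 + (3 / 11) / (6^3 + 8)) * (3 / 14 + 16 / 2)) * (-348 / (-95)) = 1006.18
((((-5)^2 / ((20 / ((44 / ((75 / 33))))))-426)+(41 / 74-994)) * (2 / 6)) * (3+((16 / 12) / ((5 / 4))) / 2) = -27360773 / 16650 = -1643.29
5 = 5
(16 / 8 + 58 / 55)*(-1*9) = -1512 / 55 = -27.49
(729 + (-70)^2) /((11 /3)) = 16887 /11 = 1535.18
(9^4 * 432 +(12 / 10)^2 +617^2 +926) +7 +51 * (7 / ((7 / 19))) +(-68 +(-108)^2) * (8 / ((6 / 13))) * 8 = 361869233 / 75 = 4824923.11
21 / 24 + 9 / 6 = 19 / 8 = 2.38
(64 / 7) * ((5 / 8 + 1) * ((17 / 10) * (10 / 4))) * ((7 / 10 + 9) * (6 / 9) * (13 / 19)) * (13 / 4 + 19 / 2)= 4737577 / 1330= 3562.09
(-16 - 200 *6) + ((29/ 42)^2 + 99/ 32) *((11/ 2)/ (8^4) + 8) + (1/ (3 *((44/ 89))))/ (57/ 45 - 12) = -3859116897115/ 3249799168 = -1187.49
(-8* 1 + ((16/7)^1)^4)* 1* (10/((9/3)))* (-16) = -7412480/7203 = -1029.08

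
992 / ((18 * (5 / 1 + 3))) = 62 / 9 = 6.89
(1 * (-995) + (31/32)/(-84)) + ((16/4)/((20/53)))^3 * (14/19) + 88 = -29.42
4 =4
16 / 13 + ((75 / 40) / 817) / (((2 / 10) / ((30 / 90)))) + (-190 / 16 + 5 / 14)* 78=-533608203 / 594776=-897.16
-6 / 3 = -2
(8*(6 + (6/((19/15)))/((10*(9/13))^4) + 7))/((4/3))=180091561/2308500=78.01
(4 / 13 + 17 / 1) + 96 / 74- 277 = -124288 / 481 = -258.40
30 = 30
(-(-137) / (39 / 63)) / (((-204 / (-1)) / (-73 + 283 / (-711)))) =-25023187 / 314262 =-79.63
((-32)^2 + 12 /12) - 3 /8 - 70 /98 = 57339 /56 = 1023.91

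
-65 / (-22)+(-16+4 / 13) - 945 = -273913 / 286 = -957.74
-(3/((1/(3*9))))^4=-43046721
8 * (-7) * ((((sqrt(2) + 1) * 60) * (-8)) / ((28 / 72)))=69120 + 69120 * sqrt(2)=166870.44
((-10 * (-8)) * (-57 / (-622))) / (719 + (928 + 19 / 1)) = 1140 / 259063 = 0.00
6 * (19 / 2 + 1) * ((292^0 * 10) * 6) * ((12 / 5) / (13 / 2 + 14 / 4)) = 907.20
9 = 9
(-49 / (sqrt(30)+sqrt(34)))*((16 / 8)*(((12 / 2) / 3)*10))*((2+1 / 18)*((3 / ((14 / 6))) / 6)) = -2590 / (3*sqrt(30)+3*sqrt(34)) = -76.35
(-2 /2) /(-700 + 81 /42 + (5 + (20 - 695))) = 14 /19153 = 0.00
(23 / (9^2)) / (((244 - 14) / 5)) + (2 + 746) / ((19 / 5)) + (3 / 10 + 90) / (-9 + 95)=6091309 / 30780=197.90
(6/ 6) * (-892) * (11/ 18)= -4906/ 9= -545.11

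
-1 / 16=-0.06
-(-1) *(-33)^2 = 1089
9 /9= 1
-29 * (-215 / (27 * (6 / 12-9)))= -27.17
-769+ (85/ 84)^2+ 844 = 536425/ 7056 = 76.02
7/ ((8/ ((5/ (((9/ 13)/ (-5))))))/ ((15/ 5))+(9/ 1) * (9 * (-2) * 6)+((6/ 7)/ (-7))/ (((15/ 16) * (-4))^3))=-5016375/ 696610756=-0.01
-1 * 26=-26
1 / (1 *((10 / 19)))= 19 / 10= 1.90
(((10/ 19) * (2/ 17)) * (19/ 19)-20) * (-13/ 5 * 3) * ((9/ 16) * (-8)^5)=-925876224/ 323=-2866489.86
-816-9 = -825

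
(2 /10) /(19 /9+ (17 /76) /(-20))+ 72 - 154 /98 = 14181563 /201089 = 70.52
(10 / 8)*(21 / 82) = 0.32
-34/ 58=-17/ 29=-0.59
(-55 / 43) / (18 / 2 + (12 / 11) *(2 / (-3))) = -605 / 3913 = -0.15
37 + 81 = 118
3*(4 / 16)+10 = 43 / 4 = 10.75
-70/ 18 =-35/ 9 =-3.89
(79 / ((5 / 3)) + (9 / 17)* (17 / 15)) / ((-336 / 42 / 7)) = -42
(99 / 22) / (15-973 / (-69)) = 621 / 4016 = 0.15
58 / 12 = 29 / 6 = 4.83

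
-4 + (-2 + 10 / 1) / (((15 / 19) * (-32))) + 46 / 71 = -15629 / 4260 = -3.67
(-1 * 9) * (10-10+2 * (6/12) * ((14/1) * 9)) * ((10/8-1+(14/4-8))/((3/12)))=19278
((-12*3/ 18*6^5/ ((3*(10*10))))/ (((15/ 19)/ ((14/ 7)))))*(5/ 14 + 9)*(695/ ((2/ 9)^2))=-3026554308/ 175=-17294596.05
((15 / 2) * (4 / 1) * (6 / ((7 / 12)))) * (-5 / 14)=-5400 / 49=-110.20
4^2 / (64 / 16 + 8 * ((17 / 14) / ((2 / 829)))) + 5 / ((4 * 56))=83079 / 3159968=0.03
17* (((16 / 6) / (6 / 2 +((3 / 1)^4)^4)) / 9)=34 / 290565387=0.00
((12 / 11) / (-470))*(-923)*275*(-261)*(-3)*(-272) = -5897305440 / 47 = -125474583.83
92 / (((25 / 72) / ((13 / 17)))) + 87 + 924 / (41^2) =207301947 / 714425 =290.17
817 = 817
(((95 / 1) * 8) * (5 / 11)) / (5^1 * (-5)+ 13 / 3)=-5700 / 341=-16.72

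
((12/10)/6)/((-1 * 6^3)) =-1/1080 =-0.00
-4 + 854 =850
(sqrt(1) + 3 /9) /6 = 2 /9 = 0.22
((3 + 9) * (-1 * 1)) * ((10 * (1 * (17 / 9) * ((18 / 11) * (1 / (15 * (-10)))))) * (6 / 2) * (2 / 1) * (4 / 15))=1088 / 275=3.96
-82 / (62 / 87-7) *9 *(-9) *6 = -3467124 / 547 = -6338.44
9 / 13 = 0.69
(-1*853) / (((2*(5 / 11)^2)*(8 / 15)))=-309639 / 80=-3870.49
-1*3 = -3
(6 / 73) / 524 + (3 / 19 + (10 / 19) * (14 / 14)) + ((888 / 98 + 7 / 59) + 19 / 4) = 14.61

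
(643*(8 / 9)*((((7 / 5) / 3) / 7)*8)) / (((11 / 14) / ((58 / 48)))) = 2088464 / 4455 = 468.79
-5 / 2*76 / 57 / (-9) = 10 / 27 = 0.37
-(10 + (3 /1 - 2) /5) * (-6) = 306 /5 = 61.20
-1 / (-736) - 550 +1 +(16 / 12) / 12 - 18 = -3755063 / 6624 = -566.89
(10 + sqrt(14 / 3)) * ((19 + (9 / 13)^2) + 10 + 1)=1717 * sqrt(42) / 169 + 51510 / 169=370.64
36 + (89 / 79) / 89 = 36.01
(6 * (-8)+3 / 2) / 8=-93 / 16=-5.81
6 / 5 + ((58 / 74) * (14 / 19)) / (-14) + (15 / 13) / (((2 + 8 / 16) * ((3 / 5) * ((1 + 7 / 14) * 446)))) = 35458031 / 30569955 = 1.16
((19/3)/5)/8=19/120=0.16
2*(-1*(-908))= 1816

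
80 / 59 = 1.36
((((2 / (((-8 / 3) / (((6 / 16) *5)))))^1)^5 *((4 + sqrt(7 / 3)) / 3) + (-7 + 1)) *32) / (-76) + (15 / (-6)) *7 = -236810497 / 19922944 + 20503125 *sqrt(21) / 79691776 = -10.71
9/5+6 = 39/5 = 7.80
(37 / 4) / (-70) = -0.13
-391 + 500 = 109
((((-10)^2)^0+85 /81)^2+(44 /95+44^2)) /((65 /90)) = 2419211248 /900315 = 2687.07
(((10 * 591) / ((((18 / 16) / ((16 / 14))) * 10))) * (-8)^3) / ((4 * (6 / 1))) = -806912 / 63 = -12808.13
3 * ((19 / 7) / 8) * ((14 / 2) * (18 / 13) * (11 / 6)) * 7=13167 / 104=126.61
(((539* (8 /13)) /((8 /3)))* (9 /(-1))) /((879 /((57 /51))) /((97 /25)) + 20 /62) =-831456549 /150790315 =-5.51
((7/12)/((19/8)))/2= 7/57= 0.12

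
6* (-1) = -6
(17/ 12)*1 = 17/ 12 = 1.42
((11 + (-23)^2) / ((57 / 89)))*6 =96120 / 19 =5058.95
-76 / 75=-1.01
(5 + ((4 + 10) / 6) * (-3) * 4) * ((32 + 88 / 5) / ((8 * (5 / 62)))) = -44206 / 25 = -1768.24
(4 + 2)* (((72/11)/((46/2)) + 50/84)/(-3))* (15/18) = -1.47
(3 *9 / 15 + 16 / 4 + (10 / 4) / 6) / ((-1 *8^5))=-373 / 1966080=-0.00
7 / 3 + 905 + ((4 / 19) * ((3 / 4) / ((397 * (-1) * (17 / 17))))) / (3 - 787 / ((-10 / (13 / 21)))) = 222998549716 / 245773569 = 907.33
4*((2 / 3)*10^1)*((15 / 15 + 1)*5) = 266.67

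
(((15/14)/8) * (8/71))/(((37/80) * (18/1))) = 100/55167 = 0.00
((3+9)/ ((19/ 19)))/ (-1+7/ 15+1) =180/ 7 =25.71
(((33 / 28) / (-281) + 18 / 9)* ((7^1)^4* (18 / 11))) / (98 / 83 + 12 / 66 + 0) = 4023438363 / 699128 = 5754.94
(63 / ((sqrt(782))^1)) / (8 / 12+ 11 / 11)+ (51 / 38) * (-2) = -51 / 19+ 189 * sqrt(782) / 3910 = -1.33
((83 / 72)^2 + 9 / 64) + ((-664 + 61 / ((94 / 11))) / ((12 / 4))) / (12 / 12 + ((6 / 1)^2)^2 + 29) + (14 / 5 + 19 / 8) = 872227531 / 134615520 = 6.48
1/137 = 0.01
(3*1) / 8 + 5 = 43 / 8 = 5.38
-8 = -8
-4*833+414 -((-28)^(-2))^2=-2918.00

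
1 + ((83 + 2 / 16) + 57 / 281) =189569 / 2248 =84.33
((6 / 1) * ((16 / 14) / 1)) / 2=24 / 7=3.43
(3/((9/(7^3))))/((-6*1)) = -343/18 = -19.06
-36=-36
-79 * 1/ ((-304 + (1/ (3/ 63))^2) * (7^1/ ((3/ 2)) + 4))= -237/ 3562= -0.07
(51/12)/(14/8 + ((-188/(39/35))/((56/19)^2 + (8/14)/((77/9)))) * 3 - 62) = -18821465/522887909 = -0.04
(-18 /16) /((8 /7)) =-63 /64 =-0.98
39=39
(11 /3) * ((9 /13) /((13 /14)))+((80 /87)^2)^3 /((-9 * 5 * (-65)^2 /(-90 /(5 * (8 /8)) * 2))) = 15411053344166 /5637140613117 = 2.73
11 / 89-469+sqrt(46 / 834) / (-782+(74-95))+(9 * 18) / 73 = -466.66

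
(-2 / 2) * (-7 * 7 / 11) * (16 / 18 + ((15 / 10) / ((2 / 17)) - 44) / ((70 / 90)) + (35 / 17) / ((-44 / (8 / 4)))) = -12991279 / 74052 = -175.43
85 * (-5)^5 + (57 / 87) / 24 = -184874981 / 696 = -265624.97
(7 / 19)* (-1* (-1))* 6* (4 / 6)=1.47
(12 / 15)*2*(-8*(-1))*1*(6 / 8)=48 / 5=9.60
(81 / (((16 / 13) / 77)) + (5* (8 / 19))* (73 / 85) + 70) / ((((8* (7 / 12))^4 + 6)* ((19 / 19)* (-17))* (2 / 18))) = -19362434643 / 3417774112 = -5.67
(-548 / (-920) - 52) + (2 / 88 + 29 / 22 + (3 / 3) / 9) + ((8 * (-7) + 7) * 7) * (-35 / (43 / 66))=35984890553 / 1958220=18376.33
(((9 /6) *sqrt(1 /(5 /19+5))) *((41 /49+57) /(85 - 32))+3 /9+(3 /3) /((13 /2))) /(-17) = -4251 *sqrt(19) /441490 - 19 /663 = -0.07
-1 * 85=-85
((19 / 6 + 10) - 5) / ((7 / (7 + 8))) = 35 / 2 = 17.50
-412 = -412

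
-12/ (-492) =0.02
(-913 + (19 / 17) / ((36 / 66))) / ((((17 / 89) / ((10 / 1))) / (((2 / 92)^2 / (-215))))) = 8269613 / 78886596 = 0.10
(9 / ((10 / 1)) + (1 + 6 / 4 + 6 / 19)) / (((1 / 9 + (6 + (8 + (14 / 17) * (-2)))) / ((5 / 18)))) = 6001 / 72466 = 0.08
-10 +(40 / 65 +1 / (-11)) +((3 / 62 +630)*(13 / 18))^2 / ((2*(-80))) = -4127430490847 / 3166225920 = -1303.58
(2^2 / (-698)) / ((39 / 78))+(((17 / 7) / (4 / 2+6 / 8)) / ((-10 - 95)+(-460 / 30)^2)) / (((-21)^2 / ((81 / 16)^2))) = -1092128435 / 98684535488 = -0.01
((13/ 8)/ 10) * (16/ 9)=13/ 45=0.29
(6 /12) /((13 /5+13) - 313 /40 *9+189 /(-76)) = -380 /43557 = -0.01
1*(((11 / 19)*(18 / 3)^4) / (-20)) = -3564 / 95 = -37.52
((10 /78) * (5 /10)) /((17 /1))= 5 /1326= 0.00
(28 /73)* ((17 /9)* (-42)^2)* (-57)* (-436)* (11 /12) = 2125376176 /73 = 29114742.14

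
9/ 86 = 0.10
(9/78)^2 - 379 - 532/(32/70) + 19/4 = -1039679/676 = -1537.99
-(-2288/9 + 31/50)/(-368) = -114121/165600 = -0.69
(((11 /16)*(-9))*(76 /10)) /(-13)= 1881 /520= 3.62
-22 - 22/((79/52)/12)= -15466/79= -195.77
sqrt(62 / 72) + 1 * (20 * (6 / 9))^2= sqrt(31) / 6 + 1600 / 9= 178.71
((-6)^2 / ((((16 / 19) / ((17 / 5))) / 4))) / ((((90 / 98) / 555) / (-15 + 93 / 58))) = -1365031269 / 290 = -4707004.38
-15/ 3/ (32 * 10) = -1/ 64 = -0.02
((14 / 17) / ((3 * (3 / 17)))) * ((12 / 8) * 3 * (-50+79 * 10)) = 5180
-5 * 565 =-2825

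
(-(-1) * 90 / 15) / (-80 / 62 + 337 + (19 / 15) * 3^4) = 0.01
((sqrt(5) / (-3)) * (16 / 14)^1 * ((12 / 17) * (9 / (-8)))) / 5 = 36 * sqrt(5) / 595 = 0.14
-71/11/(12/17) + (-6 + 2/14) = -13861/924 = -15.00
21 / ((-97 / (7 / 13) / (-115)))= 16905 / 1261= 13.41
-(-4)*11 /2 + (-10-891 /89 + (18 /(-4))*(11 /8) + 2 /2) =-4555 /1424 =-3.20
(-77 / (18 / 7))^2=290521 / 324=896.67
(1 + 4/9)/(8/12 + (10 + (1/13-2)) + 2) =169/1257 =0.13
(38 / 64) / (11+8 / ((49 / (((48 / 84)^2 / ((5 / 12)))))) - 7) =228095 / 1585792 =0.14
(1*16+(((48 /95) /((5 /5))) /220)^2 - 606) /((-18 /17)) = 136912633151 /245705625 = 557.22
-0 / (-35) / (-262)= 0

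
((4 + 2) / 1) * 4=24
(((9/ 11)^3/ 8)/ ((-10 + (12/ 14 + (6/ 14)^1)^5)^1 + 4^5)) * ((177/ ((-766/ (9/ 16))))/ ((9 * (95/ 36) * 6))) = -0.00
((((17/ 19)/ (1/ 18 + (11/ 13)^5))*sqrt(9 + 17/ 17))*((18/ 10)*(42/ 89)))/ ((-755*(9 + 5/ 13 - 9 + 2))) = -79758191916*sqrt(10)/ 92448526269575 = -0.00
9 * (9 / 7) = 81 / 7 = 11.57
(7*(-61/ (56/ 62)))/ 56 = -8.44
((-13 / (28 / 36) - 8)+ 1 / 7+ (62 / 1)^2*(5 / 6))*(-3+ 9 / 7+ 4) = 1068064 / 147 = 7265.74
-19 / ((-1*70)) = 0.27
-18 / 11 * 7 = -126 / 11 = -11.45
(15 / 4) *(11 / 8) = 165 / 32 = 5.16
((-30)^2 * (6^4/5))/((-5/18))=-839808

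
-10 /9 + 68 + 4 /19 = 11474 /171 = 67.10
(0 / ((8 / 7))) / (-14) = 0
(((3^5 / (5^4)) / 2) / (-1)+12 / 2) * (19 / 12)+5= 70961 / 5000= 14.19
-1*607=-607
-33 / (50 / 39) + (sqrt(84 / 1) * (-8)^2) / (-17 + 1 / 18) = -60.36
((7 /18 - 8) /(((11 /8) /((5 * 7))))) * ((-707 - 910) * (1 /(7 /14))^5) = 10024746.67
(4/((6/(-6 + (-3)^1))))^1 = -6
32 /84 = 8 /21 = 0.38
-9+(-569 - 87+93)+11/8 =-4565/8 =-570.62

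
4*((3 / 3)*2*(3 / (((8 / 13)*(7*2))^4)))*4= 85683 / 4917248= 0.02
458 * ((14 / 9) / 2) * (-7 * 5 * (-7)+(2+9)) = 820736 / 9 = 91192.89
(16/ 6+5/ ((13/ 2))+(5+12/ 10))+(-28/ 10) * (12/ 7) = 943/ 195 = 4.84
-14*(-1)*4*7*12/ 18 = 261.33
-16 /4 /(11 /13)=-4.73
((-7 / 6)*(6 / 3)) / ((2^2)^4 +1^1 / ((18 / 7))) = -42 / 4615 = -0.01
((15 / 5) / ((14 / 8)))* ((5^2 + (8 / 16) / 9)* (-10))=-429.52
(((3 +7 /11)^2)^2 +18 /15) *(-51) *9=-5915521314 /73205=-80807.61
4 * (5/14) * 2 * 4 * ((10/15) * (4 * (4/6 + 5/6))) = 320/7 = 45.71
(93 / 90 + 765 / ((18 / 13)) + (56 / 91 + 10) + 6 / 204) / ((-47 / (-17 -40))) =71069519 / 103870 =684.22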